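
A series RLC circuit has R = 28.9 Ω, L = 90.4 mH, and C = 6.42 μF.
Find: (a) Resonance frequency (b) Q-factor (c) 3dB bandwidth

Step 1 — Resonance: ω₀ = 1/√(LC) = 1/√(0.0904·6.42e-06) = 1313 rad/s.
Step 2 — f₀ = ω₀/(2π) = 208.9 Hz.
Step 3 — Series Q: Q = ω₀L/R = 1313·0.0904/28.9 = 4.106.
Step 4 — Bandwidth: Δω = ω₀/Q = 319.7 rad/s; BW = Δω/(2π) = 50.88 Hz.

(a) f₀ = 208.9 Hz  (b) Q = 4.106  (c) BW = 50.88 Hz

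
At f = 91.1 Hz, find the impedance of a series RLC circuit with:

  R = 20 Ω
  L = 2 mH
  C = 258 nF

Step 1 — Angular frequency: ω = 2π·f = 2π·91.1 = 572.4 rad/s.
Step 2 — Component impedances:
  R: Z = R = 20 Ω
  L: Z = jωL = j·572.4·0.002 = 0 + j1.145 Ω
  C: Z = 1/(jωC) = -j/(ω·C) = 0 - j6771 Ω
Step 3 — Series combination: Z_total = R + L + C = 20 - j6770 Ω = 6770∠-89.8° Ω.

Z = 20 - j6770 Ω = 6770∠-89.8° Ω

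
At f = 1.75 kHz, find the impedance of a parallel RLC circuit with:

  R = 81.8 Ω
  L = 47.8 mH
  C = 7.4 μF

Step 1 — Angular frequency: ω = 2π·f = 2π·1750 = 1.1e+04 rad/s.
Step 2 — Component impedances:
  R: Z = R = 81.8 Ω
  L: Z = jωL = j·1.1e+04·0.0478 = 0 + j525.6 Ω
  C: Z = 1/(jωC) = -j/(ω·C) = 0 - j12.29 Ω
Step 3 — Parallel combination: 1/Z_total = 1/R + 1/L + 1/C; Z_total = 1.891 - j12.29 Ω = 12.44∠-81.3° Ω.

Z = 1.891 - j12.29 Ω = 12.44∠-81.3° Ω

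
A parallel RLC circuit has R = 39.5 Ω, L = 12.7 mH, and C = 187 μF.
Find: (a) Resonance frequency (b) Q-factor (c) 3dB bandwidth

Step 1 — Resonance: ω₀ = 1/√(LC) = 1/√(0.0127·0.000187) = 648.9 rad/s.
Step 2 — f₀ = ω₀/(2π) = 103.3 Hz.
Step 3 — Parallel Q: Q = R/(ω₀L) = 39.5/(648.9·0.0127) = 4.793.
Step 4 — Bandwidth: Δω = ω₀/Q = 135.4 rad/s; BW = Δω/(2π) = 21.55 Hz.

(a) f₀ = 103.3 Hz  (b) Q = 4.793  (c) BW = 21.55 Hz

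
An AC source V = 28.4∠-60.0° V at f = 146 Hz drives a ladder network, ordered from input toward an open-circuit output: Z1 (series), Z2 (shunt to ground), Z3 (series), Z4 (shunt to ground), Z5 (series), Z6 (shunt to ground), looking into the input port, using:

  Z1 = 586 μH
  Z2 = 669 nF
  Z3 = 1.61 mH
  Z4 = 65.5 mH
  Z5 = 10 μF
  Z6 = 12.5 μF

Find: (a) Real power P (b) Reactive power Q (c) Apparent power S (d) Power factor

Step 1 — Angular frequency: ω = 2π·f = 2π·146 = 917.3 rad/s.
Step 2 — Component impedances:
  Z1: Z = jωL = j·917.3·0.000586 = 0 + j0.5376 Ω
  Z2: Z = 1/(jωC) = -j/(ω·C) = 0 - j1629 Ω
  Z3: Z = jωL = j·917.3·0.00161 = 0 + j1.477 Ω
  Z4: Z = jωL = j·917.3·0.0655 = 0 + j60.09 Ω
  Z5: Z = 1/(jωC) = -j/(ω·C) = 0 - j109 Ω
  Z6: Z = 1/(jωC) = -j/(ω·C) = 0 - j87.21 Ω
Step 3 — Ladder network (open output): work backward from the far end, alternating series and parallel combinations. Z_in = 0 + j93.66 Ω = 93.66∠90.0° Ω.
Step 4 — Source phasor: V = 28.4∠-60.0° V = 14.2 - j24.6 V.
Step 5 — Current: I = V / Z = -0.2626 - j0.1516 A = 0.3032∠-150.0° A.
Step 6 — Complex power: S = V·I* = 0 + j8.612 VA.
Step 7 — Real power: P = Re(S) = 0 W.
Step 8 — Reactive power: Q = Im(S) = 8.612 VAR.
Step 9 — Apparent power: |S| = 8.612 VA.
Step 10 — Power factor: PF = P/|S| = 0 (lagging).

(a) P = 0 W  (b) Q = 8.612 VAR  (c) S = 8.612 VA  (d) PF = 0 (lagging)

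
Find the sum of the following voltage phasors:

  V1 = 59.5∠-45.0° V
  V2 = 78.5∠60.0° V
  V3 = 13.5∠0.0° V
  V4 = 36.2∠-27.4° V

Step 1 — Convert each phasor to rectangular form:
  V1 = 59.5·(cos(-45.0°) + j·sin(-45.0°)) = 42.07 - j42.07 V
  V2 = 78.5·(cos(60.0°) + j·sin(60.0°)) = 39.25 + j67.98 V
  V3 = 13.5·(cos(0.0°) + j·sin(0.0°)) = 13.5 V
  V4 = 36.2·(cos(-27.4°) + j·sin(-27.4°)) = 32.14 - j16.66 V
Step 2 — Sum components: V_total = 127 + j9.251 V.
Step 3 — Convert to polar: |V_total| = 127.3 V, ∠V_total = 4.2°.

V_total = 127.3∠4.2° V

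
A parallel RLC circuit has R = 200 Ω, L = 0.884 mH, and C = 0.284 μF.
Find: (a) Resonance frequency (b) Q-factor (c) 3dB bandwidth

Step 1 — Resonance: ω₀ = 1/√(LC) = 1/√(0.000884·2.84e-07) = 6.311e+04 rad/s.
Step 2 — f₀ = ω₀/(2π) = 1.004e+04 Hz.
Step 3 — Parallel Q: Q = R/(ω₀L) = 200/(6.311e+04·0.000884) = 3.585.
Step 4 — Bandwidth: Δω = ω₀/Q = 1.761e+04 rad/s; BW = Δω/(2π) = 2802 Hz.

(a) f₀ = 1.004e+04 Hz  (b) Q = 3.585  (c) BW = 2802 Hz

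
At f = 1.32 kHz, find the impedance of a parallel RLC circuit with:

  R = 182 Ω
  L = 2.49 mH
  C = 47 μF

Step 1 — Angular frequency: ω = 2π·f = 2π·1320 = 8294 rad/s.
Step 2 — Component impedances:
  R: Z = R = 182 Ω
  L: Z = jωL = j·8294·0.00249 = 0 + j20.65 Ω
  C: Z = 1/(jωC) = -j/(ω·C) = 0 - j2.565 Ω
Step 3 — Parallel combination: 1/Z_total = 1/R + 1/L + 1/C; Z_total = 0.04713 - j2.928 Ω = 2.929∠-89.1° Ω.

Z = 0.04713 - j2.928 Ω = 2.929∠-89.1° Ω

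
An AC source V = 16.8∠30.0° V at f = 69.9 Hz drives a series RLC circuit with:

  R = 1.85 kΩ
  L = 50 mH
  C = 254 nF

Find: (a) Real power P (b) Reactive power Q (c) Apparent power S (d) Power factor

Step 1 — Angular frequency: ω = 2π·f = 2π·69.9 = 439.2 rad/s.
Step 2 — Component impedances:
  R: Z = R = 1850 Ω
  L: Z = jωL = j·439.2·0.05 = 0 + j21.96 Ω
  C: Z = 1/(jωC) = -j/(ω·C) = 0 - j8964 Ω
Step 3 — Series combination: Z_total = R + L + C = 1850 - j8942 Ω = 9132∠-78.3° Ω.
Step 4 — Source phasor: V = 16.8∠30.0° V = 14.55 + j8.4 V.
Step 5 — Current: I = V / Z = -0.000578 + j0.001747 A = 0.00184∠108.3° A.
Step 6 — Complex power: S = V·I* = 0.006262 - j0.03027 VA.
Step 7 — Real power: P = Re(S) = 0.006262 W.
Step 8 — Reactive power: Q = Im(S) = -0.03027 VAR.
Step 9 — Apparent power: |S| = 0.03091 VA.
Step 10 — Power factor: PF = P/|S| = 0.2026 (leading).

(a) P = 0.006262 W  (b) Q = -0.03027 VAR  (c) S = 0.03091 VA  (d) PF = 0.2026 (leading)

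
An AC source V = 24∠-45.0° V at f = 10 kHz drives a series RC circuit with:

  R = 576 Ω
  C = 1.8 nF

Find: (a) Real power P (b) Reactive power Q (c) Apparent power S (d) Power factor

Step 1 — Angular frequency: ω = 2π·f = 2π·1e+04 = 6.283e+04 rad/s.
Step 2 — Component impedances:
  R: Z = R = 576 Ω
  C: Z = 1/(jωC) = -j/(ω·C) = 0 - j8842 Ω
Step 3 — Series combination: Z_total = R + C = 576 - j8842 Ω = 8861∠-86.3° Ω.
Step 4 — Source phasor: V = 24∠-45.0° V = 16.97 - j16.97 V.
Step 5 — Current: I = V / Z = 0.002036 + j0.001787 A = 0.002709∠41.3° A.
Step 6 — Complex power: S = V·I* = 0.004226 - j0.06487 VA.
Step 7 — Real power: P = Re(S) = 0.004226 W.
Step 8 — Reactive power: Q = Im(S) = -0.06487 VAR.
Step 9 — Apparent power: |S| = 0.06501 VA.
Step 10 — Power factor: PF = P/|S| = 0.06501 (leading).

(a) P = 0.004226 W  (b) Q = -0.06487 VAR  (c) S = 0.06501 VA  (d) PF = 0.06501 (leading)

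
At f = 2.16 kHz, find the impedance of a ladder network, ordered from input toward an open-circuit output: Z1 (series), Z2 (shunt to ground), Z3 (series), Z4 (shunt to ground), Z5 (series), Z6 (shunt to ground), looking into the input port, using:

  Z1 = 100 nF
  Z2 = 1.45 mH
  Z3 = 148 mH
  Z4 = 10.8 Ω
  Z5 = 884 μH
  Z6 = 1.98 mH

Step 1 — Angular frequency: ω = 2π·f = 2π·2160 = 1.357e+04 rad/s.
Step 2 — Component impedances:
  Z1: Z = 1/(jωC) = -j/(ω·C) = 0 - j736.8 Ω
  Z2: Z = jωL = j·1.357e+04·0.00145 = 0 + j19.68 Ω
  Z3: Z = jωL = j·1.357e+04·0.148 = 0 + j2009 Ω
  Z4: Z = R = 10.8 Ω
  Z5: Z = jωL = j·1.357e+04·0.000884 = 0 + j12 Ω
  Z6: Z = jωL = j·1.357e+04·0.00198 = 0 + j26.87 Ω
Step 3 — Ladder network (open output): work backward from the far end, alternating series and parallel combinations. Z_in = 0.0009412 - j717.3 Ω = 717.3∠-90.0° Ω.

Z = 0.0009412 - j717.3 Ω = 717.3∠-90.0° Ω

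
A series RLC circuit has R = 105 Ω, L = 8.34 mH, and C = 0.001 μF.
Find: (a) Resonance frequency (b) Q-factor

Step 1 — Resonance condition Im(Z)=0 gives ω₀ = 1/√(LC).
Step 2 — ω₀ = 1/√(0.00834·1e-09) = 3.463e+05 rad/s.
Step 3 — f₀ = ω₀/(2π) = 5.511e+04 Hz.
Step 4 — Series Q: Q = ω₀L/R = 3.463e+05·0.00834/105 = 27.5.

(a) f₀ = 5.511e+04 Hz  (b) Q = 27.5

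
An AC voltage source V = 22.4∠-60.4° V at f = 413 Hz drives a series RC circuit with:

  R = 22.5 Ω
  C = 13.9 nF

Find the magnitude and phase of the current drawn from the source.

Step 1 — Angular frequency: ω = 2π·f = 2π·413 = 2595 rad/s.
Step 2 — Component impedances:
  R: Z = R = 22.5 Ω
  C: Z = 1/(jωC) = -j/(ω·C) = 0 - j2.772e+04 Ω
Step 3 — Series combination: Z_total = R + C = 22.5 - j2.772e+04 Ω = 2.772e+04∠-90.0° Ω.
Step 4 — Source phasor: V = 22.4∠-60.4° V = 11.06 - j19.48 V.
Step 5 — Ohm's law: I = V / Z_total = (11.06 - j19.48) / (22.5 - j2.772e+04) = 0.0007028 + j0.0003985 A.
Step 6 — Convert to polar: |I| = 0.000808 A, ∠I = 29.6°.

I = 0.000808∠29.6° A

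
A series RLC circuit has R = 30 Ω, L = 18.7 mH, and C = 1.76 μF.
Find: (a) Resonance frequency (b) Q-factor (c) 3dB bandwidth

Step 1 — Resonance condition Im(Z)=0 gives ω₀ = 1/√(LC).
Step 2 — ω₀ = 1/√(0.0187·1.76e-06) = 5512 rad/s.
Step 3 — f₀ = ω₀/(2π) = 877.3 Hz.
Step 4 — Series Q: Q = ω₀L/R = 5512·0.0187/30 = 3.436.
Step 5 — 3dB bandwidth: Δω = ω₀/Q = 1604 rad/s; BW = Δω/(2π) = 255.3 Hz.

(a) f₀ = 877.3 Hz  (b) Q = 3.436  (c) BW = 255.3 Hz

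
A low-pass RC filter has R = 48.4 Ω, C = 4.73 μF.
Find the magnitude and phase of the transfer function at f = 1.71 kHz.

Step 1 — Angular frequency: ω = 2π·1710 = 1.074e+04 rad/s.
Step 2 — Transfer function: H(jω) = 1/(1 + jωRC).
Step 3 — Denominator: 1 + jωRC = 1 + j·1.074e+04·48.4·4.73e-06 = 1 + j2.46.
Step 4 — H = 0.1418 - j0.3489.
Step 5 — Magnitude: |H| = 0.3766 (-8.5 dB); phase: φ = -67.9°.

|H| = 0.3766 (-8.5 dB), φ = -67.9°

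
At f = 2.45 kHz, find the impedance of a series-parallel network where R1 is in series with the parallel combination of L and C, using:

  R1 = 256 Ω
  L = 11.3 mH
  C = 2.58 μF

Step 1 — Angular frequency: ω = 2π·f = 2π·2450 = 1.539e+04 rad/s.
Step 2 — Component impedances:
  R1: Z = R = 256 Ω
  L: Z = jωL = j·1.539e+04·0.0113 = 0 + j173.9 Ω
  C: Z = 1/(jωC) = -j/(ω·C) = 0 - j25.18 Ω
Step 3 — Parallel branch: L || C = 1/(1/L + 1/C) = 0 - j29.44 Ω.
Step 4 — Series with R1: Z_total = R1 + (L || C) = 256 - j29.44 Ω = 257.7∠-6.6° Ω.

Z = 256 - j29.44 Ω = 257.7∠-6.6° Ω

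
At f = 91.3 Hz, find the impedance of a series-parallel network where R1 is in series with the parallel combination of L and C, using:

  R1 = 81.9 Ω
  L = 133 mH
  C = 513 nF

Step 1 — Angular frequency: ω = 2π·f = 2π·91.3 = 573.7 rad/s.
Step 2 — Component impedances:
  R1: Z = R = 81.9 Ω
  L: Z = jωL = j·573.7·0.133 = 0 + j76.3 Ω
  C: Z = 1/(jωC) = -j/(ω·C) = 0 - j3398 Ω
Step 3 — Parallel branch: L || C = 1/(1/L + 1/C) = 0 + j78.05 Ω.
Step 4 — Series with R1: Z_total = R1 + (L || C) = 81.9 + j78.05 Ω = 113.1∠43.6° Ω.

Z = 81.9 + j78.05 Ω = 113.1∠43.6° Ω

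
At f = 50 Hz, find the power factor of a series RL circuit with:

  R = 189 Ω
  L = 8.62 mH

Step 1 — Angular frequency: ω = 2π·f = 2π·50 = 314.2 rad/s.
Step 2 — Component impedances:
  R: Z = R = 189 Ω
  L: Z = jωL = j·314.2·0.00862 = 0 + j2.708 Ω
Step 3 — Series combination: Z_total = R + L = 189 + j2.708 Ω = 189∠0.8° Ω.
Step 4 — Power factor: PF = cos(φ) = Re(Z)/|Z| = 189/189.02 = 0.9999.
Step 5 — Type: Im(Z) = 2.708 ⇒ lagging (phase φ = 0.8°).

PF = 0.9999 (lagging, φ = 0.8°)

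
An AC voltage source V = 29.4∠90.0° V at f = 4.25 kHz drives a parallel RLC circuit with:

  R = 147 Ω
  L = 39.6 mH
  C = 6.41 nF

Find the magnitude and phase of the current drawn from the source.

Step 1 — Angular frequency: ω = 2π·f = 2π·4250 = 2.67e+04 rad/s.
Step 2 — Component impedances:
  R: Z = R = 147 Ω
  L: Z = jωL = j·2.67e+04·0.0396 = 0 + j1057 Ω
  C: Z = 1/(jωC) = -j/(ω·C) = 0 - j5842 Ω
Step 3 — Parallel combination: 1/Z_total = 1/R + 1/L + 1/C; Z_total = 145.1 + j16.52 Ω = 146.1∠6.5° Ω.
Step 4 — Source phasor: V = 29.4∠90.0° V = 0 + j29.4 V.
Step 5 — Ohm's law: I = V / Z_total = (0 + j29.4) / (145.1 + j16.52) = 0.02277 + j0.2 A.
Step 6 — Convert to polar: |I| = 0.2013 A, ∠I = 83.5°.

I = 0.2013∠83.5° A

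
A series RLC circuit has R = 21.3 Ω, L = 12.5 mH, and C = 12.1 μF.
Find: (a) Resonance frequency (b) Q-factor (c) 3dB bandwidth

Step 1 — Resonance: ω₀ = 1/√(LC) = 1/√(0.0125·1.21e-05) = 2571 rad/s.
Step 2 — f₀ = ω₀/(2π) = 409.2 Hz.
Step 3 — Series Q: Q = ω₀L/R = 2571·0.0125/21.3 = 1.509.
Step 4 — Bandwidth: Δω = ω₀/Q = 1704 rad/s; BW = Δω/(2π) = 271.2 Hz.

(a) f₀ = 409.2 Hz  (b) Q = 1.509  (c) BW = 271.2 Hz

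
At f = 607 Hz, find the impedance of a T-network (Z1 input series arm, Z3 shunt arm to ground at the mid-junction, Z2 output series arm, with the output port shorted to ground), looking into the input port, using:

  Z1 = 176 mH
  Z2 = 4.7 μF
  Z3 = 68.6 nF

Step 1 — Angular frequency: ω = 2π·f = 2π·607 = 3814 rad/s.
Step 2 — Component impedances:
  Z1: Z = jωL = j·3814·0.176 = 0 + j671.2 Ω
  Z2: Z = 1/(jωC) = -j/(ω·C) = 0 - j55.79 Ω
  Z3: Z = 1/(jωC) = -j/(ω·C) = 0 - j3822 Ω
Step 3 — With the output port shorted to ground, the output series arm Z2 runs from the junction to ground; the shunt arm Z3 also runs from the junction to ground. They appear in parallel: Z3 || Z2 = 0 - j54.98 Ω.
Step 4 — Series with input arm Z1: Z_in = Z1 + (Z3 || Z2) = 0 + j616.3 Ω = 616.3∠90.0° Ω.

Z = 0 + j616.3 Ω = 616.3∠90.0° Ω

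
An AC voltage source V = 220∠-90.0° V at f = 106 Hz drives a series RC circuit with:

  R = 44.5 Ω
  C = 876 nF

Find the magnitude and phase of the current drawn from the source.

Step 1 — Angular frequency: ω = 2π·f = 2π·106 = 666 rad/s.
Step 2 — Component impedances:
  R: Z = R = 44.5 Ω
  C: Z = 1/(jωC) = -j/(ω·C) = 0 - j1714 Ω
Step 3 — Series combination: Z_total = R + C = 44.5 - j1714 Ω = 1715∠-88.5° Ω.
Step 4 — Source phasor: V = 220∠-90.0° V = 0 - j220 V.
Step 5 — Ohm's law: I = V / Z_total = (0 - j220) / (44.5 - j1714) = 0.1283 - j0.00333 A.
Step 6 — Convert to polar: |I| = 0.1283 A, ∠I = -1.5°.

I = 0.1283∠-1.5° A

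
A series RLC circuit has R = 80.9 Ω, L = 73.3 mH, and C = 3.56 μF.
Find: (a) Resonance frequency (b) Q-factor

Step 1 — Resonance condition Im(Z)=0 gives ω₀ = 1/√(LC).
Step 2 — ω₀ = 1/√(0.0733·3.56e-06) = 1958 rad/s.
Step 3 — f₀ = ω₀/(2π) = 311.6 Hz.
Step 4 — Series Q: Q = ω₀L/R = 1958·0.0733/80.9 = 1.774.

(a) f₀ = 311.6 Hz  (b) Q = 1.774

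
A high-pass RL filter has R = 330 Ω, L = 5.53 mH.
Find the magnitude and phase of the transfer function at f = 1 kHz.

Step 1 — Angular frequency: ω = 2π·1000 = 6283 rad/s.
Step 2 — Transfer function: H(jω) = jωL/(R + jωL).
Step 3 — Numerator jωL = j·34.75; denominator R + jωL = 330 + j34.75.
Step 4 — H = 0.01096 + j0.1041.
Step 5 — Magnitude: |H| = 0.1047 (-19.6 dB); phase: φ = 84.0°.

|H| = 0.1047 (-19.6 dB), φ = 84.0°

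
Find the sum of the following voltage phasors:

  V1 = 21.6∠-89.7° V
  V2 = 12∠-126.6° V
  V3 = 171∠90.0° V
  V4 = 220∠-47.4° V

Step 1 — Convert each phasor to rectangular form:
  V1 = 21.6·(cos(-89.7°) + j·sin(-89.7°)) = 0.1131 - j21.6 V
  V2 = 12·(cos(-126.6°) + j·sin(-126.6°)) = -7.155 - j9.634 V
  V3 = 171·(cos(90.0°) + j·sin(90.0°)) = 0 + j171 V
  V4 = 220·(cos(-47.4°) + j·sin(-47.4°)) = 148.9 - j161.9 V
Step 2 — Sum components: V_total = 141.9 - j22.17 V.
Step 3 — Convert to polar: |V_total| = 143.6 V, ∠V_total = -8.9°.

V_total = 143.6∠-8.9° V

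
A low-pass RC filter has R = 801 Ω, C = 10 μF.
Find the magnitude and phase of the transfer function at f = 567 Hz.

Step 1 — Angular frequency: ω = 2π·567 = 3563 rad/s.
Step 2 — Transfer function: H(jω) = 1/(1 + jωRC).
Step 3 — Denominator: 1 + jωRC = 1 + j·3563·801·1e-05 = 1 + j28.54.
Step 4 — H = 0.001227 - j0.035.
Step 5 — Magnitude: |H| = 0.03502 (-29.1 dB); phase: φ = -88.0°.

|H| = 0.03502 (-29.1 dB), φ = -88.0°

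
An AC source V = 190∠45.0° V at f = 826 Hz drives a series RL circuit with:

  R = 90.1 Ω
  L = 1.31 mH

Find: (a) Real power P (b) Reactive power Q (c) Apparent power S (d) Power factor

Step 1 — Angular frequency: ω = 2π·f = 2π·826 = 5190 rad/s.
Step 2 — Component impedances:
  R: Z = R = 90.1 Ω
  L: Z = jωL = j·5190·0.00131 = 0 + j6.799 Ω
Step 3 — Series combination: Z_total = R + L = 90.1 + j6.799 Ω = 90.36∠4.3° Ω.
Step 4 — Source phasor: V = 190∠45.0° V = 134.4 + j134.4 V.
Step 5 — Current: I = V / Z = 1.595 + j1.371 A = 2.103∠40.7° A.
Step 6 — Complex power: S = V·I* = 398.4 + j30.06 VA.
Step 7 — Real power: P = Re(S) = 398.4 W.
Step 8 — Reactive power: Q = Im(S) = 30.06 VAR.
Step 9 — Apparent power: |S| = 399.5 VA.
Step 10 — Power factor: PF = P/|S| = 0.9972 (lagging).

(a) P = 398.4 W  (b) Q = 30.06 VAR  (c) S = 399.5 VA  (d) PF = 0.9972 (lagging)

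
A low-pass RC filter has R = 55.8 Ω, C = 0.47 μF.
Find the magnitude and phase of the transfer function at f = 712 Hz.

Step 1 — Angular frequency: ω = 2π·712 = 4474 rad/s.
Step 2 — Transfer function: H(jω) = 1/(1 + jωRC).
Step 3 — Denominator: 1 + jωRC = 1 + j·4474·55.8·4.7e-07 = 1 + j0.1173.
Step 4 — H = 0.9864 - j0.1157.
Step 5 — Magnitude: |H| = 0.9932 (-0.1 dB); phase: φ = -6.7°.

|H| = 0.9932 (-0.1 dB), φ = -6.7°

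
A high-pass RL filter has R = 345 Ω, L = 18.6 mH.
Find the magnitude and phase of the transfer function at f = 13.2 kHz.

Step 1 — Angular frequency: ω = 2π·1.32e+04 = 8.294e+04 rad/s.
Step 2 — Transfer function: H(jω) = jωL/(R + jωL).
Step 3 — Numerator jωL = j·1543; denominator R + jωL = 345 + j1543.
Step 4 — H = 0.9524 + j0.213.
Step 5 — Magnitude: |H| = 0.9759 (-0.2 dB); phase: φ = 12.6°.

|H| = 0.9759 (-0.2 dB), φ = 12.6°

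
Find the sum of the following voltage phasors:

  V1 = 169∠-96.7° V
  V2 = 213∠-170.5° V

Step 1 — Convert each phasor to rectangular form:
  V1 = 169·(cos(-96.7°) + j·sin(-96.7°)) = -19.72 - j167.8 V
  V2 = 213·(cos(-170.5°) + j·sin(-170.5°)) = -210.1 - j35.16 V
Step 2 — Sum components: V_total = -229.8 - j203 V.
Step 3 — Convert to polar: |V_total| = 306.6 V, ∠V_total = -138.5°.

V_total = 306.6∠-138.5° V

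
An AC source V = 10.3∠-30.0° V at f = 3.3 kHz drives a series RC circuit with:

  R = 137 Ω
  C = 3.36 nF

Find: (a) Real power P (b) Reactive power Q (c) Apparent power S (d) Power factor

Step 1 — Angular frequency: ω = 2π·f = 2π·3300 = 2.073e+04 rad/s.
Step 2 — Component impedances:
  R: Z = R = 137 Ω
  C: Z = 1/(jωC) = -j/(ω·C) = 0 - j1.435e+04 Ω
Step 3 — Series combination: Z_total = R + C = 137 - j1.435e+04 Ω = 1.435e+04∠-89.5° Ω.
Step 4 — Source phasor: V = 10.3∠-30.0° V = 8.92 - j5.15 V.
Step 5 — Current: I = V / Z = 0.0003647 + j0.000618 A = 0.0007175∠59.5° A.
Step 6 — Complex power: S = V·I* = 7.054e-05 - j0.00739 VA.
Step 7 — Real power: P = Re(S) = 7.054e-05 W.
Step 8 — Reactive power: Q = Im(S) = -0.00739 VAR.
Step 9 — Apparent power: |S| = 0.007391 VA.
Step 10 — Power factor: PF = P/|S| = 0.009544 (leading).

(a) P = 7.054e-05 W  (b) Q = -0.00739 VAR  (c) S = 0.007391 VA  (d) PF = 0.009544 (leading)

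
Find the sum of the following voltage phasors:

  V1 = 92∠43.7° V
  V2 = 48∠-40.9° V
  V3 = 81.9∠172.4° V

Step 1 — Convert each phasor to rectangular form:
  V1 = 92·(cos(43.7°) + j·sin(43.7°)) = 66.51 + j63.56 V
  V2 = 48·(cos(-40.9°) + j·sin(-40.9°)) = 36.28 - j31.43 V
  V3 = 81.9·(cos(172.4°) + j·sin(172.4°)) = -81.18 + j10.83 V
Step 2 — Sum components: V_total = 21.61 + j42.97 V.
Step 3 — Convert to polar: |V_total| = 48.1 V, ∠V_total = 63.3°.

V_total = 48.1∠63.3° V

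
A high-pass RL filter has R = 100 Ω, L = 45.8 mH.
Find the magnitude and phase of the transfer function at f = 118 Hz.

Step 1 — Angular frequency: ω = 2π·118 = 741.4 rad/s.
Step 2 — Transfer function: H(jω) = jωL/(R + jωL).
Step 3 — Numerator jωL = j·33.96; denominator R + jωL = 100 + j33.96.
Step 4 — H = 0.1034 + j0.3045.
Step 5 — Magnitude: |H| = 0.3215 (-9.9 dB); phase: φ = 71.2°.

|H| = 0.3215 (-9.9 dB), φ = 71.2°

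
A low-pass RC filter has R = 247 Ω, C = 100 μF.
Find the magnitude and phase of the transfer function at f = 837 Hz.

Step 1 — Angular frequency: ω = 2π·837 = 5259 rad/s.
Step 2 — Transfer function: H(jω) = 1/(1 + jωRC).
Step 3 — Denominator: 1 + jωRC = 1 + j·5259·247·0.0001 = 1 + j129.9.
Step 4 — H = 5.926e-05 - j0.007698.
Step 5 — Magnitude: |H| = 0.007698 (-42.3 dB); phase: φ = -89.6°.

|H| = 0.007698 (-42.3 dB), φ = -89.6°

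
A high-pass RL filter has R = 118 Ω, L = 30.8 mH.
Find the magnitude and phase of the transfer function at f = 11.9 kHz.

Step 1 — Angular frequency: ω = 2π·1.19e+04 = 7.477e+04 rad/s.
Step 2 — Transfer function: H(jω) = jωL/(R + jωL).
Step 3 — Numerator jωL = j·2303; denominator R + jωL = 118 + j2303.
Step 4 — H = 0.9974 + j0.05111.
Step 5 — Magnitude: |H| = 0.9987 (-0.0 dB); phase: φ = 2.9°.

|H| = 0.9987 (-0.0 dB), φ = 2.9°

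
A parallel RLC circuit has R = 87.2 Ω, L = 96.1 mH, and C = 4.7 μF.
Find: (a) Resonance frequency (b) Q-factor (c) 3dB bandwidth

Step 1 — Resonance: ω₀ = 1/√(LC) = 1/√(0.0961·4.7e-06) = 1488 rad/s.
Step 2 — f₀ = ω₀/(2π) = 236.8 Hz.
Step 3 — Parallel Q: Q = R/(ω₀L) = 87.2/(1488·0.0961) = 0.6098.
Step 4 — Bandwidth: Δω = ω₀/Q = 2440 rad/s; BW = Δω/(2π) = 388.3 Hz.

(a) f₀ = 236.8 Hz  (b) Q = 0.6098  (c) BW = 388.3 Hz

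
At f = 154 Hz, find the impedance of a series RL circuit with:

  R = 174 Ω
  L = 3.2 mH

Step 1 — Angular frequency: ω = 2π·f = 2π·154 = 967.6 rad/s.
Step 2 — Component impedances:
  R: Z = R = 174 Ω
  L: Z = jωL = j·967.6·0.0032 = 0 + j3.096 Ω
Step 3 — Series combination: Z_total = R + L = 174 + j3.096 Ω = 174∠1.0° Ω.

Z = 174 + j3.096 Ω = 174∠1.0° Ω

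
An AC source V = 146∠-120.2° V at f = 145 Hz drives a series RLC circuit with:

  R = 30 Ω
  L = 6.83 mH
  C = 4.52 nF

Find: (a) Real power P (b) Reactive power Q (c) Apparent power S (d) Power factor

Step 1 — Angular frequency: ω = 2π·f = 2π·145 = 911.1 rad/s.
Step 2 — Component impedances:
  R: Z = R = 30 Ω
  L: Z = jωL = j·911.1·0.00683 = 0 + j6.223 Ω
  C: Z = 1/(jωC) = -j/(ω·C) = 0 - j2.428e+05 Ω
Step 3 — Series combination: Z_total = R + L + C = 30 - j2.428e+05 Ω = 2.428e+05∠-90.0° Ω.
Step 4 — Source phasor: V = 146∠-120.2° V = -73.44 - j126.2 V.
Step 5 — Current: I = V / Z = 0.0005196 - j0.0003025 A = 0.0006012∠-30.2° A.
Step 6 — Complex power: S = V·I* = 1.084e-05 - j0.08778 VA.
Step 7 — Real power: P = Re(S) = 1.084e-05 W.
Step 8 — Reactive power: Q = Im(S) = -0.08778 VAR.
Step 9 — Apparent power: |S| = 0.08778 VA.
Step 10 — Power factor: PF = P/|S| = 0.0001235 (leading).

(a) P = 1.084e-05 W  (b) Q = -0.08778 VAR  (c) S = 0.08778 VA  (d) PF = 0.0001235 (leading)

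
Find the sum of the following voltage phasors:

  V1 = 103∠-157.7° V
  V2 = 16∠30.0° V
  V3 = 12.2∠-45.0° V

Step 1 — Convert each phasor to rectangular form:
  V1 = 103·(cos(-157.7°) + j·sin(-157.7°)) = -95.3 - j39.08 V
  V2 = 16·(cos(30.0°) + j·sin(30.0°)) = 13.86 + j8 V
  V3 = 12.2·(cos(-45.0°) + j·sin(-45.0°)) = 8.627 - j8.627 V
Step 2 — Sum components: V_total = -72.81 - j39.71 V.
Step 3 — Convert to polar: |V_total| = 82.94 V, ∠V_total = -151.4°.

V_total = 82.94∠-151.4° V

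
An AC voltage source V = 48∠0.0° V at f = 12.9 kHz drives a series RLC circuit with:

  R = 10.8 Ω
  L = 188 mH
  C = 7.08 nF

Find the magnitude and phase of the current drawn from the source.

Step 1 — Angular frequency: ω = 2π·f = 2π·1.29e+04 = 8.105e+04 rad/s.
Step 2 — Component impedances:
  R: Z = R = 10.8 Ω
  L: Z = jωL = j·8.105e+04·0.188 = 0 + j1.524e+04 Ω
  C: Z = 1/(jωC) = -j/(ω·C) = 0 - j1743 Ω
Step 3 — Series combination: Z_total = R + L + C = 10.8 + j1.35e+04 Ω = 1.35e+04∠90.0° Ω.
Step 4 — Source phasor: V = 48∠0.0° V = 48 V.
Step 5 — Ohm's law: I = V / Z_total = (48) / (10.8 + j1.35e+04) = 2.846e-06 - j0.003557 A.
Step 6 — Convert to polar: |I| = 0.003557 A, ∠I = -90.0°.

I = 0.003557∠-90.0° A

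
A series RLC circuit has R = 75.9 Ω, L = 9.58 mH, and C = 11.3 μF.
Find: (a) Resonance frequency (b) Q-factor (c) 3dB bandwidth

Step 1 — Resonance condition Im(Z)=0 gives ω₀ = 1/√(LC).
Step 2 — ω₀ = 1/√(0.00958·1.13e-05) = 3039 rad/s.
Step 3 — f₀ = ω₀/(2π) = 483.7 Hz.
Step 4 — Series Q: Q = ω₀L/R = 3039·0.00958/75.9 = 0.3836.
Step 5 — 3dB bandwidth: Δω = ω₀/Q = 7923 rad/s; BW = Δω/(2π) = 1261 Hz.

(a) f₀ = 483.7 Hz  (b) Q = 0.3836  (c) BW = 1261 Hz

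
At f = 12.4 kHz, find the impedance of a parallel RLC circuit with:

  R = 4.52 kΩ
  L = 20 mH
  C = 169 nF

Step 1 — Angular frequency: ω = 2π·f = 2π·1.24e+04 = 7.791e+04 rad/s.
Step 2 — Component impedances:
  R: Z = R = 4520 Ω
  L: Z = jωL = j·7.791e+04·0.02 = 0 + j1558 Ω
  C: Z = 1/(jωC) = -j/(ω·C) = 0 - j75.95 Ω
Step 3 — Parallel combination: 1/Z_total = 1/R + 1/L + 1/C; Z_total = 1.41 - j79.81 Ω = 79.83∠-89.0° Ω.

Z = 1.41 - j79.81 Ω = 79.83∠-89.0° Ω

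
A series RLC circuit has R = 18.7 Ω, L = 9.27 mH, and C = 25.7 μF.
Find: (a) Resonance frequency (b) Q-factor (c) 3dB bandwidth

Step 1 — Resonance condition Im(Z)=0 gives ω₀ = 1/√(LC).
Step 2 — ω₀ = 1/√(0.00927·2.57e-05) = 2049 rad/s.
Step 3 — f₀ = ω₀/(2π) = 326.1 Hz.
Step 4 — Series Q: Q = ω₀L/R = 2049·0.00927/18.7 = 1.016.
Step 5 — 3dB bandwidth: Δω = ω₀/Q = 2017 rad/s; BW = Δω/(2π) = 321.1 Hz.

(a) f₀ = 326.1 Hz  (b) Q = 1.016  (c) BW = 321.1 Hz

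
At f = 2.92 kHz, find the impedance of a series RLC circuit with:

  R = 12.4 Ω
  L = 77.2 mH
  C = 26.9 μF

Step 1 — Angular frequency: ω = 2π·f = 2π·2920 = 1.835e+04 rad/s.
Step 2 — Component impedances:
  R: Z = R = 12.4 Ω
  L: Z = jωL = j·1.835e+04·0.0772 = 0 + j1416 Ω
  C: Z = 1/(jωC) = -j/(ω·C) = 0 - j2.026 Ω
Step 3 — Series combination: Z_total = R + L + C = 12.4 + j1414 Ω = 1414∠89.5° Ω.

Z = 12.4 + j1414 Ω = 1414∠89.5° Ω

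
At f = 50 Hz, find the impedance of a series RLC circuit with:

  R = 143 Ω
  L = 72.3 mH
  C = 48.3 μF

Step 1 — Angular frequency: ω = 2π·f = 2π·50 = 314.2 rad/s.
Step 2 — Component impedances:
  R: Z = R = 143 Ω
  L: Z = jωL = j·314.2·0.0723 = 0 + j22.71 Ω
  C: Z = 1/(jωC) = -j/(ω·C) = 0 - j65.9 Ω
Step 3 — Series combination: Z_total = R + L + C = 143 - j43.19 Ω = 149.4∠-16.8° Ω.

Z = 143 - j43.19 Ω = 149.4∠-16.8° Ω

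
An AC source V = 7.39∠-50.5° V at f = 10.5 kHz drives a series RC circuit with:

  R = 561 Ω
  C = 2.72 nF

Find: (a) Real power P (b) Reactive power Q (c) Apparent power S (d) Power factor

Step 1 — Angular frequency: ω = 2π·f = 2π·1.05e+04 = 6.597e+04 rad/s.
Step 2 — Component impedances:
  R: Z = R = 561 Ω
  C: Z = 1/(jωC) = -j/(ω·C) = 0 - j5573 Ω
Step 3 — Series combination: Z_total = R + C = 561 - j5573 Ω = 5601∠-84.3° Ω.
Step 4 — Source phasor: V = 7.39∠-50.5° V = 4.701 - j5.702 V.
Step 5 — Current: I = V / Z = 0.001097 + j0.0007331 A = 0.001319∠33.8° A.
Step 6 — Complex power: S = V·I* = 0.0009767 - j0.009702 VA.
Step 7 — Real power: P = Re(S) = 0.0009767 W.
Step 8 — Reactive power: Q = Im(S) = -0.009702 VAR.
Step 9 — Apparent power: |S| = 0.009751 VA.
Step 10 — Power factor: PF = P/|S| = 0.1002 (leading).

(a) P = 0.0009767 W  (b) Q = -0.009702 VAR  (c) S = 0.009751 VA  (d) PF = 0.1002 (leading)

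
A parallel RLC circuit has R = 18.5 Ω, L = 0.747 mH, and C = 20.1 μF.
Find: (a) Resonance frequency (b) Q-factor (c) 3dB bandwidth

Step 1 — Resonance: ω₀ = 1/√(LC) = 1/√(0.000747·2.01e-05) = 8161 rad/s.
Step 2 — f₀ = ω₀/(2π) = 1299 Hz.
Step 3 — Parallel Q: Q = R/(ω₀L) = 18.5/(8161·0.000747) = 3.035.
Step 4 — Bandwidth: Δω = ω₀/Q = 2689 rad/s; BW = Δω/(2π) = 428 Hz.

(a) f₀ = 1299 Hz  (b) Q = 3.035  (c) BW = 428 Hz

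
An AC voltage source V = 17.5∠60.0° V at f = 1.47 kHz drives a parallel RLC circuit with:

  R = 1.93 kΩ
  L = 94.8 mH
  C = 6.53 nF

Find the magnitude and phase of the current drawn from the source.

Step 1 — Angular frequency: ω = 2π·f = 2π·1470 = 9236 rad/s.
Step 2 — Component impedances:
  R: Z = R = 1930 Ω
  L: Z = jωL = j·9236·0.0948 = 0 + j875.6 Ω
  C: Z = 1/(jωC) = -j/(ω·C) = 0 - j1.658e+04 Ω
Step 3 — Parallel combination: 1/Z_total = 1/R + 1/L + 1/C; Z_total = 360.1 + j751.9 Ω = 833.7∠64.4° Ω.
Step 4 — Source phasor: V = 17.5∠60.0° V = 8.75 + j15.16 V.
Step 5 — Ohm's law: I = V / Z_total = (8.75 + j15.16) / (360.1 + j751.9) = 0.02093 - j0.001613 A.
Step 6 — Convert to polar: |I| = 0.02099 A, ∠I = -4.4°.

I = 0.02099∠-4.4° A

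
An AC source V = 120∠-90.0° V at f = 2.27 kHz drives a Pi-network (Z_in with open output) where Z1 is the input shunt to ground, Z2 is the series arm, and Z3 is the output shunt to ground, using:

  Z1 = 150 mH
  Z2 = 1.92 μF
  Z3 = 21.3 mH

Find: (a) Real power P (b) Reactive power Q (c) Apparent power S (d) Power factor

Step 1 — Angular frequency: ω = 2π·f = 2π·2270 = 1.426e+04 rad/s.
Step 2 — Component impedances:
  Z1: Z = jωL = j·1.426e+04·0.15 = 0 + j2139 Ω
  Z2: Z = 1/(jωC) = -j/(ω·C) = 0 - j36.52 Ω
  Z3: Z = jωL = j·1.426e+04·0.0213 = 0 + j303.8 Ω
Step 3 — With open output, the series arm Z2 and the output shunt Z3 appear in series to ground: Z2 + Z3 = 0 + j267.3 Ω.
Step 4 — Parallel with input shunt Z1: Z_in = Z1 || (Z2 + Z3) = 0 + j237.6 Ω = 237.6∠90.0° Ω.
Step 5 — Source phasor: V = 120∠-90.0° V = 0 - j120 V.
Step 6 — Current: I = V / Z = -0.5051 A = 0.5051∠-180.0° A.
Step 7 — Complex power: S = V·I* = 0 + j60.61 VA.
Step 8 — Real power: P = Re(S) = 0 W.
Step 9 — Reactive power: Q = Im(S) = 60.61 VAR.
Step 10 — Apparent power: |S| = 60.61 VA.
Step 11 — Power factor: PF = P/|S| = 0 (lagging).

(a) P = 0 W  (b) Q = 60.61 VAR  (c) S = 60.61 VA  (d) PF = 0 (lagging)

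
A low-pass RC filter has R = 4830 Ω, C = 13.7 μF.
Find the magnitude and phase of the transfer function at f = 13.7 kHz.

Step 1 — Angular frequency: ω = 2π·1.37e+04 = 8.608e+04 rad/s.
Step 2 — Transfer function: H(jω) = 1/(1 + jωRC).
Step 3 — Denominator: 1 + jωRC = 1 + j·8.608e+04·4830·1.37e-05 = 1 + j5696.
Step 4 — H = 3.082e-08 - j0.0001756.
Step 5 — Magnitude: |H| = 0.0001756 (-75.1 dB); phase: φ = -90.0°.

|H| = 0.0001756 (-75.1 dB), φ = -90.0°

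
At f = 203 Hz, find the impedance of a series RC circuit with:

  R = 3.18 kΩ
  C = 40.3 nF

Step 1 — Angular frequency: ω = 2π·f = 2π·203 = 1275 rad/s.
Step 2 — Component impedances:
  R: Z = R = 3180 Ω
  C: Z = 1/(jωC) = -j/(ω·C) = 0 - j1.945e+04 Ω
Step 3 — Series combination: Z_total = R + C = 3180 - j1.945e+04 Ω = 1.971e+04∠-80.7° Ω.

Z = 3180 - j1.945e+04 Ω = 1.971e+04∠-80.7° Ω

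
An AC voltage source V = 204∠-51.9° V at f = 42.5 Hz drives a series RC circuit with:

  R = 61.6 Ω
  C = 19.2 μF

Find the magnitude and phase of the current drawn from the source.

Step 1 — Angular frequency: ω = 2π·f = 2π·42.5 = 267 rad/s.
Step 2 — Component impedances:
  R: Z = R = 61.6 Ω
  C: Z = 1/(jωC) = -j/(ω·C) = 0 - j195 Ω
Step 3 — Series combination: Z_total = R + C = 61.6 - j195 Ω = 204.5∠-72.5° Ω.
Step 4 — Source phasor: V = 204∠-51.9° V = 125.9 - j160.5 V.
Step 5 — Ohm's law: I = V / Z_total = (125.9 - j160.5) / (61.6 - j195) = 0.9338 + j0.3505 A.
Step 6 — Convert to polar: |I| = 0.9974 A, ∠I = 20.6°.

I = 0.9974∠20.6° A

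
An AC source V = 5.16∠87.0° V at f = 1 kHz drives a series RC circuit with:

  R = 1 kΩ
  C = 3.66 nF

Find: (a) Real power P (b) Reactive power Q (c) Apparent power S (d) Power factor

Step 1 — Angular frequency: ω = 2π·f = 2π·1000 = 6283 rad/s.
Step 2 — Component impedances:
  R: Z = R = 1000 Ω
  C: Z = 1/(jωC) = -j/(ω·C) = 0 - j4.348e+04 Ω
Step 3 — Series combination: Z_total = R + C = 1000 - j4.348e+04 Ω = 4.35e+04∠-88.7° Ω.
Step 4 — Source phasor: V = 5.16∠87.0° V = 0.2701 + j5.153 V.
Step 5 — Current: I = V / Z = -0.0001183 + j8.931e-06 A = 0.0001186∠175.7° A.
Step 6 — Complex power: S = V·I* = 1.407e-05 - j0.000612 VA.
Step 7 — Real power: P = Re(S) = 1.407e-05 W.
Step 8 — Reactive power: Q = Im(S) = -0.000612 VAR.
Step 9 — Apparent power: |S| = 0.0006121 VA.
Step 10 — Power factor: PF = P/|S| = 0.02299 (leading).

(a) P = 1.407e-05 W  (b) Q = -0.000612 VAR  (c) S = 0.0006121 VA  (d) PF = 0.02299 (leading)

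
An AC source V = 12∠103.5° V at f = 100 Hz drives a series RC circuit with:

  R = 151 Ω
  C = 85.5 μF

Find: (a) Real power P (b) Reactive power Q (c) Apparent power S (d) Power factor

Step 1 — Angular frequency: ω = 2π·f = 2π·100 = 628.3 rad/s.
Step 2 — Component impedances:
  R: Z = R = 151 Ω
  C: Z = 1/(jωC) = -j/(ω·C) = 0 - j18.61 Ω
Step 3 — Series combination: Z_total = R + C = 151 - j18.61 Ω = 152.1∠-7.0° Ω.
Step 4 — Source phasor: V = 12∠103.5° V = -2.801 + j11.67 V.
Step 5 — Current: I = V / Z = -0.02766 + j0.07386 A = 0.07887∠110.5° A.
Step 6 — Complex power: S = V·I* = 0.9394 - j0.1158 VA.
Step 7 — Real power: P = Re(S) = 0.9394 W.
Step 8 — Reactive power: Q = Im(S) = -0.1158 VAR.
Step 9 — Apparent power: |S| = 0.9465 VA.
Step 10 — Power factor: PF = P/|S| = 0.9925 (leading).

(a) P = 0.9394 W  (b) Q = -0.1158 VAR  (c) S = 0.9465 VA  (d) PF = 0.9925 (leading)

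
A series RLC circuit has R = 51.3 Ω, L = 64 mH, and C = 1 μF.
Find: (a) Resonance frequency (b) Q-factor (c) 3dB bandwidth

Step 1 — Resonance: ω₀ = 1/√(LC) = 1/√(0.064·1e-06) = 3953 rad/s.
Step 2 — f₀ = ω₀/(2π) = 629.1 Hz.
Step 3 — Series Q: Q = ω₀L/R = 3953·0.064/51.3 = 4.931.
Step 4 — Bandwidth: Δω = ω₀/Q = 801.6 rad/s; BW = Δω/(2π) = 127.6 Hz.

(a) f₀ = 629.1 Hz  (b) Q = 4.931  (c) BW = 127.6 Hz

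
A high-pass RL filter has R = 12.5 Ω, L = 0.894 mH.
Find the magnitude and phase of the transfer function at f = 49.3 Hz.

Step 1 — Angular frequency: ω = 2π·49.3 = 309.8 rad/s.
Step 2 — Transfer function: H(jω) = jωL/(R + jωL).
Step 3 — Numerator jωL = j·0.2769; denominator R + jωL = 12.5 + j0.2769.
Step 4 — H = 0.0004906 + j0.02214.
Step 5 — Magnitude: |H| = 0.02215 (-33.1 dB); phase: φ = 88.7°.

|H| = 0.02215 (-33.1 dB), φ = 88.7°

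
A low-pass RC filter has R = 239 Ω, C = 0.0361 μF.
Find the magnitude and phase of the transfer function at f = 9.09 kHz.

Step 1 — Angular frequency: ω = 2π·9090 = 5.711e+04 rad/s.
Step 2 — Transfer function: H(jω) = 1/(1 + jωRC).
Step 3 — Denominator: 1 + jωRC = 1 + j·5.711e+04·239·3.61e-08 = 1 + j0.4928.
Step 4 — H = 0.8046 - j0.3965.
Step 5 — Magnitude: |H| = 0.897 (-0.9 dB); phase: φ = -26.2°.

|H| = 0.897 (-0.9 dB), φ = -26.2°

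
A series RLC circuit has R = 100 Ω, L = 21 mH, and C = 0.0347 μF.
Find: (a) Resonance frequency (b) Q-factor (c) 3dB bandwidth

Step 1 — Resonance: ω₀ = 1/√(LC) = 1/√(0.021·3.47e-08) = 3.704e+04 rad/s.
Step 2 — f₀ = ω₀/(2π) = 5896 Hz.
Step 3 — Series Q: Q = ω₀L/R = 3.704e+04·0.021/100 = 7.779.
Step 4 — Bandwidth: Δω = ω₀/Q = 4762 rad/s; BW = Δω/(2π) = 757.9 Hz.

(a) f₀ = 5896 Hz  (b) Q = 7.779  (c) BW = 757.9 Hz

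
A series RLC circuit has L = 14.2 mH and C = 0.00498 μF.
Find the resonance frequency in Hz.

Step 1 — Resonance condition Im(Z)=0 gives ω₀ = 1/√(LC).
Step 2 — ω₀ = 1/√(0.0142·4.98e-09) = 1.189e+05 rad/s.
Step 3 — f₀ = ω₀/(2π) = 1.893e+04 Hz.

f₀ = 1.893e+04 Hz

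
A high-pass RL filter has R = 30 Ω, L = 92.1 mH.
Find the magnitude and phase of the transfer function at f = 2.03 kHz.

Step 1 — Angular frequency: ω = 2π·2030 = 1.275e+04 rad/s.
Step 2 — Transfer function: H(jω) = jωL/(R + jωL).
Step 3 — Numerator jωL = j·1175; denominator R + jωL = 30 + j1175.
Step 4 — H = 0.9993 + j0.02552.
Step 5 — Magnitude: |H| = 0.9997 (-0.0 dB); phase: φ = 1.5°.

|H| = 0.9997 (-0.0 dB), φ = 1.5°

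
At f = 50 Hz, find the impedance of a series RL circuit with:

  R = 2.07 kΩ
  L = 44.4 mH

Step 1 — Angular frequency: ω = 2π·f = 2π·50 = 314.2 rad/s.
Step 2 — Component impedances:
  R: Z = R = 2070 Ω
  L: Z = jωL = j·314.2·0.0444 = 0 + j13.95 Ω
Step 3 — Series combination: Z_total = R + L = 2070 + j13.95 Ω = 2070∠0.4° Ω.

Z = 2070 + j13.95 Ω = 2070∠0.4° Ω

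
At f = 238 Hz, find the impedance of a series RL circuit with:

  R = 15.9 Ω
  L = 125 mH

Step 1 — Angular frequency: ω = 2π·f = 2π·238 = 1495 rad/s.
Step 2 — Component impedances:
  R: Z = R = 15.9 Ω
  L: Z = jωL = j·1495·0.125 = 0 + j186.9 Ω
Step 3 — Series combination: Z_total = R + L = 15.9 + j186.9 Ω = 187.6∠85.1° Ω.

Z = 15.9 + j186.9 Ω = 187.6∠85.1° Ω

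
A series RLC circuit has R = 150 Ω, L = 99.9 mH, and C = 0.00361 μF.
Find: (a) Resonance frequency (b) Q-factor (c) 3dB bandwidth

Step 1 — Resonance condition Im(Z)=0 gives ω₀ = 1/√(LC).
Step 2 — ω₀ = 1/√(0.0999·3.61e-09) = 5.266e+04 rad/s.
Step 3 — f₀ = ω₀/(2π) = 8381 Hz.
Step 4 — Series Q: Q = ω₀L/R = 5.266e+04·0.0999/150 = 35.07.
Step 5 — 3dB bandwidth: Δω = ω₀/Q = 1502 rad/s; BW = Δω/(2π) = 239 Hz.

(a) f₀ = 8381 Hz  (b) Q = 35.07  (c) BW = 239 Hz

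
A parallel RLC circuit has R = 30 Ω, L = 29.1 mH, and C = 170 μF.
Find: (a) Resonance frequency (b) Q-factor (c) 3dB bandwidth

Step 1 — Resonance: ω₀ = 1/√(LC) = 1/√(0.0291·0.00017) = 449.6 rad/s.
Step 2 — f₀ = ω₀/(2π) = 71.56 Hz.
Step 3 — Parallel Q: Q = R/(ω₀L) = 30/(449.6·0.0291) = 2.293.
Step 4 — Bandwidth: Δω = ω₀/Q = 196.1 rad/s; BW = Δω/(2π) = 31.21 Hz.

(a) f₀ = 71.56 Hz  (b) Q = 2.293  (c) BW = 31.21 Hz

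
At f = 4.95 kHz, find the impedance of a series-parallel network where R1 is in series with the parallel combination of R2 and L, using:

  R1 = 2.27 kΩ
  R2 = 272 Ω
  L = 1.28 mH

Step 1 — Angular frequency: ω = 2π·f = 2π·4950 = 3.11e+04 rad/s.
Step 2 — Component impedances:
  R1: Z = R = 2270 Ω
  R2: Z = R = 272 Ω
  L: Z = jωL = j·3.11e+04·0.00128 = 0 + j39.81 Ω
Step 3 — Parallel branch: R2 || L = 1/(1/R2 + 1/L) = 5.704 + j38.98 Ω.
Step 4 — Series with R1: Z_total = R1 + (R2 || L) = 2276 + j38.98 Ω = 2276∠1.0° Ω.

Z = 2276 + j38.98 Ω = 2276∠1.0° Ω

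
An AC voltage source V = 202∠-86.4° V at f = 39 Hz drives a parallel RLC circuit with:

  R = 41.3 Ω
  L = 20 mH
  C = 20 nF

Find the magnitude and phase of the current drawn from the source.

Step 1 — Angular frequency: ω = 2π·f = 2π·39 = 245 rad/s.
Step 2 — Component impedances:
  R: Z = R = 41.3 Ω
  L: Z = jωL = j·245·0.02 = 0 + j4.901 Ω
  C: Z = 1/(jωC) = -j/(ω·C) = 0 - j2.04e+05 Ω
Step 3 — Parallel combination: 1/Z_total = 1/R + 1/L + 1/C; Z_total = 0.5735 + j4.833 Ω = 4.867∠83.2° Ω.
Step 4 — Source phasor: V = 202∠-86.4° V = 12.68 - j201.6 V.
Step 5 — Ohm's law: I = V / Z_total = (12.68 - j201.6) / (0.5735 + j4.833) = -40.83 - j7.469 A.
Step 6 — Convert to polar: |I| = 41.51 A, ∠I = -169.6°.

I = 41.51∠-169.6° A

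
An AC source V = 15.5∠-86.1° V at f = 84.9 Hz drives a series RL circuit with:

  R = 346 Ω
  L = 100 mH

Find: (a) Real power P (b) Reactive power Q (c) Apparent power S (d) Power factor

Step 1 — Angular frequency: ω = 2π·f = 2π·84.9 = 533.4 rad/s.
Step 2 — Component impedances:
  R: Z = R = 346 Ω
  L: Z = jωL = j·533.4·0.1 = 0 + j53.34 Ω
Step 3 — Series combination: Z_total = R + L = 346 + j53.34 Ω = 350.1∠8.8° Ω.
Step 4 — Source phasor: V = 15.5∠-86.1° V = 1.054 - j15.46 V.
Step 5 — Current: I = V / Z = -0.003754 - j0.04412 A = 0.04427∠-94.9° A.
Step 6 — Complex power: S = V·I* = 0.6782 + j0.1046 VA.
Step 7 — Real power: P = Re(S) = 0.6782 W.
Step 8 — Reactive power: Q = Im(S) = 0.1046 VAR.
Step 9 — Apparent power: |S| = 0.6863 VA.
Step 10 — Power factor: PF = P/|S| = 0.9883 (lagging).

(a) P = 0.6782 W  (b) Q = 0.1046 VAR  (c) S = 0.6863 VA  (d) PF = 0.9883 (lagging)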